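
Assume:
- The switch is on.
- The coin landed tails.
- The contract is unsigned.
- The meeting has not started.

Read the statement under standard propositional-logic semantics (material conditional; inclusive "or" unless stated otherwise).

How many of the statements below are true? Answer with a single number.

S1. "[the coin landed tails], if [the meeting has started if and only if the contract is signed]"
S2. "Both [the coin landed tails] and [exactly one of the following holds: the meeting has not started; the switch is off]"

Let N = "the meeting has started" (False), M = "the contract is signed" (False), G = "the coin landed heads" (False), D = "the switch is on" (True).

S1: In symbols: (N iff M) -> not G

N iff M = False iff False = True
not G = not False = True
(N iff M) -> not G = True -> True = True
So S1 is true.

S2: Parsed as not G and (not N xor not D)

not G = not False = True
not N = not False = True
not D = not True = False
not N xor not D = True xor False = True
not G and (not N xor not D) = True and True = True
Hence S2 is true.

Count: 2.

2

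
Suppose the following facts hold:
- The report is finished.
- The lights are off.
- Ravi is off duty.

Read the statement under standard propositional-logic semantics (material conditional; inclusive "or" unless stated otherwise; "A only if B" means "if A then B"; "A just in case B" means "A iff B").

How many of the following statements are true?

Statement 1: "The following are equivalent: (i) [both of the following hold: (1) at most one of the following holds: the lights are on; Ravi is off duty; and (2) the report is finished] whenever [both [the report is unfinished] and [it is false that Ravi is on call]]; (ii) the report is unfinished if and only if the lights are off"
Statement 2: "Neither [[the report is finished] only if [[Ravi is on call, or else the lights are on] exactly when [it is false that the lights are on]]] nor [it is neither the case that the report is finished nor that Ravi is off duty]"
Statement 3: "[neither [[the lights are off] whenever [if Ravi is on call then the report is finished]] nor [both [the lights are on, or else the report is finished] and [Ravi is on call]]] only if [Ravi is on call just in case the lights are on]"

Let D = "the report is finished" (T), R = "Ravi is on call" (F), L = "the lights are on" (F).

Statement 1: Parsed as ((¬D ∧ ¬R) → ((L ↑ ¬R) ∧ D)) ↔ (¬D ↔ ¬L)

¬D = ¬T = F
¬R = ¬F = T
¬D ∧ ¬R = F ∧ T = F
¬R = ¬F = T
L ↑ ¬R = F ↑ T = T
(L ↑ ¬R) ∧ D = T ∧ T = T
(¬D ∧ ¬R) → ((L ↑ ¬R) ∧ D) = F → T = T
¬D = ¬T = F
¬L = ¬F = T
¬D ↔ ¬L = F ↔ T = F
((¬D ∧ ¬R) → ((L ↑ ¬R) ∧ D)) ↔ (¬D ↔ ¬L) = T ↔ F = F
So Statement 1 is false.

Statement 2: Formalization: (D → ((R ∨ L) ↔ ¬L)) ↓ (D ↓ ¬R)

R ∨ L = F ∨ F = F
¬L = ¬F = T
(R ∨ L) ↔ ¬L = F ↔ T = F
D → ((R ∨ L) ↔ ¬L) = T → F = F
¬R = ¬F = T
D ↓ ¬R = T ↓ T = F
(D → ((R ∨ L) ↔ ¬L)) ↓ (D ↓ ¬R) = F ↓ F = T
So Statement 2 is true.

Statement 3: This is (((R → D) → ¬L) ↓ ((L ∨ D) ∧ R)) → (R ↔ L).

R → D = F → T = T
¬L = ¬F = T
(R → D) → ¬L = T → T = T
L ∨ D = F ∨ T = T
(L ∨ D) ∧ R = T ∧ F = F
((R → D) → ¬L) ↓ ((L ∨ D) ∧ R) = T ↓ F = F
R ↔ L = F ↔ F = T
(((R → D) → ¬L) ↓ ((L ∨ D) ∧ R)) → (R ↔ L) = F → T = T
Thus Statement 3 is true.

2 of the 3 statements are true.

2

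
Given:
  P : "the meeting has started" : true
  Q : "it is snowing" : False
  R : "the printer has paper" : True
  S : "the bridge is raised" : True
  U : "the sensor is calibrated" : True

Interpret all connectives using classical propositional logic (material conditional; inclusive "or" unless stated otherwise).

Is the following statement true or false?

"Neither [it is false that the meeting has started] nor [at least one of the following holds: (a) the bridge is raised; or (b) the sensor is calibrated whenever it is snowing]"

Values: P=T, S=T, Q=F, U=T.
Parsed as ¬P ↓ (S ∨ (Q → U))

¬P = ¬T = F
Q → U = F → T = T
S ∨ (Q → U) = T ∨ T = T
¬P ↓ (S ∨ (Q → U)) = F ↓ T = F

false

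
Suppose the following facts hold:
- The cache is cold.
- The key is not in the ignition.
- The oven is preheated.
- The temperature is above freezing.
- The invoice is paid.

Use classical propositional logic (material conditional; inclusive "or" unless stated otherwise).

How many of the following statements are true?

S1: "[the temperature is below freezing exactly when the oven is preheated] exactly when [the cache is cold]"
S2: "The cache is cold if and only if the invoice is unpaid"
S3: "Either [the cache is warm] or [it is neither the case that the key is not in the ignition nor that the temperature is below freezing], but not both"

0

Let S = "the temperature is below freezing" (F), R = "the oven is preheated" (T), P = "the cache is warm" (F), U = "the invoice is paid" (T), Q = "the key is in the ignition" (F).

S1: Parsed as (S ↔ R) ↔ ¬P

S ↔ R = F ↔ T = F
¬P = ¬F = T
(S ↔ R) ↔ ¬P = F ↔ T = F
Hence S1 is false.

S2: This is ¬P ↔ ¬U.

¬P = ¬F = T
¬U = ¬T = F
¬P ↔ ¬U = T ↔ F = F
Thus S2 is false.

S3: Parsed as P ⊕ (¬Q ↓ S)

¬Q = ¬F = T
¬Q ↓ S = T ↓ F = F
P ⊕ (¬Q ↓ S) = F ⊕ F = F
Hence S3 is false.

True statements: 0 (none).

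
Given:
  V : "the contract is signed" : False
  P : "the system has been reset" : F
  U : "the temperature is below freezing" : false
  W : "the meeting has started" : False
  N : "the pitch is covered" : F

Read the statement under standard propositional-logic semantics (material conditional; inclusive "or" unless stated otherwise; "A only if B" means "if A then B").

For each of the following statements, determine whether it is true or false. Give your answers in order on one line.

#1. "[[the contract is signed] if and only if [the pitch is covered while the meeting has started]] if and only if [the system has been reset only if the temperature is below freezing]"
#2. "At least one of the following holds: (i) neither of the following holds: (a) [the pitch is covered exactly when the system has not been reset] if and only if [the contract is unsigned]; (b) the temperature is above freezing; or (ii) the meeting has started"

#1: In symbols: (V <-> (N & W)) <-> (P -> U)

N & W = F & F = F
V <-> (N & W) = F <-> F = T
P -> U = F -> F = T
(V <-> (N & W)) <-> (P -> U) = T <-> T = T
Hence #1 is true.

#2: In symbols: (((N <-> ~P) <-> ~V) nor ~U) | W

~P = ~F = T
N <-> ~P = F <-> T = F
~V = ~F = T
(N <-> ~P) <-> ~V = F <-> T = F
~U = ~F = T
((N <-> ~P) <-> ~V) nor ~U = F nor T = F
(((N <-> ~P) <-> ~V) nor ~U) | W = F | F = F
So #2 is false.

#1 true; #2 false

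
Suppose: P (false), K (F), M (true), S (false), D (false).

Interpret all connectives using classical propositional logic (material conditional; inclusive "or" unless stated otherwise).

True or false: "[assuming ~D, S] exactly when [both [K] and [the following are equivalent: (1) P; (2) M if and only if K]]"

true

Values: D=False, S=False, K=False, P=False, M=True.
Parsed as (not D -> S) iff (K and (P iff (M iff K)))

not D = not False = True
not D -> S = True -> False = False
M iff K = True iff False = False
P iff (M iff K) = False iff False = True
K and (P iff (M iff K)) = False and True = False
(not D -> S) iff (K and (P iff (M iff K))) = False iff False = True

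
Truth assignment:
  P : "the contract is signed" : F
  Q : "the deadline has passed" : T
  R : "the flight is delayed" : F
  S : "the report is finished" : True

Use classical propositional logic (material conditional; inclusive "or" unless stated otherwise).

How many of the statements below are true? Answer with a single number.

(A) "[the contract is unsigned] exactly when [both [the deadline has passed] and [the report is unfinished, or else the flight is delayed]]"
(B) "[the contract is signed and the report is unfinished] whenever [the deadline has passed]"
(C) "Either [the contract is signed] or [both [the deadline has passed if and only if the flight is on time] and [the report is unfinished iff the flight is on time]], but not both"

0

(A): This is ¬P ↔ (Q ∧ (¬S ∨ R)).

¬P = ¬F = T
¬S = ¬T = F
¬S ∨ R = F ∨ F = F
Q ∧ (¬S ∨ R) = T ∧ F = F
¬P ↔ (Q ∧ (¬S ∨ R)) = T ↔ F = F
Thus (A) is false.

(B): This is Q → (P ∧ ¬S).

¬S = ¬T = F
P ∧ ¬S = F ∧ F = F
Q → (P ∧ ¬S) = T → F = F
So (B) is false.

(C): Formalization: P ⊕ ((Q ↔ ¬R) ∧ (¬S ↔ ¬R))

¬R = ¬F = T
Q ↔ ¬R = T ↔ T = T
¬S = ¬T = F
¬R = ¬F = T
¬S ↔ ¬R = F ↔ T = F
(Q ↔ ¬R) ∧ (¬S ↔ ¬R) = T ∧ F = F
P ⊕ ((Q ↔ ¬R) ∧ (¬S ↔ ¬R)) = F ⊕ F = F
Hence (C) is false.

Count: 0.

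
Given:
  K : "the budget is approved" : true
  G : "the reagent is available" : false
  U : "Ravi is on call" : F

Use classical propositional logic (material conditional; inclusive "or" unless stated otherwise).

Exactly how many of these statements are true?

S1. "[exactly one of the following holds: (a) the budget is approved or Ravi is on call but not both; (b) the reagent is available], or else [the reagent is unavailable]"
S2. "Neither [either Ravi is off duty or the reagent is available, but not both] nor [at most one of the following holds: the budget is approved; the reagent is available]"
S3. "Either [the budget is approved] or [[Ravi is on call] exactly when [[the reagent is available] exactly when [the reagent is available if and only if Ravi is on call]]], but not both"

S1: This is ((K ⊕ U) ⊕ G) ∨ ¬G.

K ⊕ U = T ⊕ F = T
(K ⊕ U) ⊕ G = T ⊕ F = T
¬G = ¬F = T
((K ⊕ U) ⊕ G) ∨ ¬G = T ∨ T = T
Thus S1 is true.

S2: Formalization: (¬U ⊕ G) ↓ (K ↑ G)

¬U = ¬F = T
¬U ⊕ G = T ⊕ F = T
K ↑ G = T ↑ F = T
(¬U ⊕ G) ↓ (K ↑ G) = T ↓ T = F
Hence S2 is false.

S3: This is K ⊕ (U ↔ (G ↔ (G ↔ U))).

G ↔ U = F ↔ F = T
G ↔ (G ↔ U) = F ↔ T = F
U ↔ (G ↔ (G ↔ U)) = F ↔ F = T
K ⊕ (U ↔ (G ↔ (G ↔ U))) = T ⊕ T = F
Hence S3 is false.

True statements: 1 (S1).

1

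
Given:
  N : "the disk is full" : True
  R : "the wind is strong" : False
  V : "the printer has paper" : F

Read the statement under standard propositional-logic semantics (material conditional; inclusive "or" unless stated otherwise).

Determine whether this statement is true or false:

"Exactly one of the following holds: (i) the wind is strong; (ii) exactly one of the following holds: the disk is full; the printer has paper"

true

Values: R=False, N=True, V=False.
Formalization: R xor (N xor V)

N xor V = True xor False = True
R xor (N xor V) = False xor True = True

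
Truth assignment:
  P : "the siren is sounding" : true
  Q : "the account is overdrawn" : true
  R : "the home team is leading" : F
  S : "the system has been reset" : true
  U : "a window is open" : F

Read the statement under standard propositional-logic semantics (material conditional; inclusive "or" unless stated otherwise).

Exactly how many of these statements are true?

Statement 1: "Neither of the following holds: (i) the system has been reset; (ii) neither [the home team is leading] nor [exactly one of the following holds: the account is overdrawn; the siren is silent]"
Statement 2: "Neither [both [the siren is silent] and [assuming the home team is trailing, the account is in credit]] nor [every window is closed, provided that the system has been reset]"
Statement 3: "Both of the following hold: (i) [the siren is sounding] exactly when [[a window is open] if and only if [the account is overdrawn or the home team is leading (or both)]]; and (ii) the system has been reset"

0

Statement 1: Parsed as S nor (R nor (Q xor ~P))

~P = ~T = F
Q xor ~P = T xor F = T
R nor (Q xor ~P) = F nor T = F
S nor (R nor (Q xor ~P)) = T nor F = F
Hence Statement 1 is false.

Statement 2: Formalization: (~P & (~R -> ~Q)) nor (S -> ~U)

~P = ~T = F
~R = ~F = T
~Q = ~T = F
~R -> ~Q = T -> F = F
~P & (~R -> ~Q) = F & F = F
~U = ~F = T
S -> ~U = T -> T = T
(~P & (~R -> ~Q)) nor (S -> ~U) = F nor T = F
So Statement 2 is false.

Statement 3: Formalization: (P <-> (U <-> (Q | R))) & S

Q | R = T | F = T
U <-> (Q | R) = F <-> T = F
P <-> (U <-> (Q | R)) = T <-> F = F
(P <-> (U <-> (Q | R))) & S = F & T = F
So Statement 3 is false.

0 of the 3 statements are true (none).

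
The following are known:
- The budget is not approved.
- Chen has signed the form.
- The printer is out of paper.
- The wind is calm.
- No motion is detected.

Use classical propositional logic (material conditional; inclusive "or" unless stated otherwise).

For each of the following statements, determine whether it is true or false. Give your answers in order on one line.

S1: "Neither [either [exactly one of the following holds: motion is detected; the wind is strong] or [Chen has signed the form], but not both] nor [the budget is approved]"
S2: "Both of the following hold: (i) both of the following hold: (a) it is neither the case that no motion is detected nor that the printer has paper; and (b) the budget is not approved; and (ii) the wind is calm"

S1 F / S2 F

Let U = "motion is detected" (F), S = "the wind is strong" (F), Q = "Chen has signed the form" (T), P = "the budget is approved" (F), R = "the printer has paper" (F).

S1: This is ((U ⊕ S) ⊕ Q) ↓ P.

U ⊕ S = F ⊕ F = F
(U ⊕ S) ⊕ Q = F ⊕ T = T
((U ⊕ S) ⊕ Q) ↓ P = T ↓ F = F
Hence S1 is false.

S2: Parsed as ((¬U ↓ R) ∧ ¬P) ∧ ¬S

¬U = ¬F = T
¬U ↓ R = T ↓ F = F
¬P = ¬F = T
(¬U ↓ R) ∧ ¬P = F ∧ T = F
¬S = ¬F = T
((¬U ↓ R) ∧ ¬P) ∧ ¬S = F ∧ T = F
So S2 is false.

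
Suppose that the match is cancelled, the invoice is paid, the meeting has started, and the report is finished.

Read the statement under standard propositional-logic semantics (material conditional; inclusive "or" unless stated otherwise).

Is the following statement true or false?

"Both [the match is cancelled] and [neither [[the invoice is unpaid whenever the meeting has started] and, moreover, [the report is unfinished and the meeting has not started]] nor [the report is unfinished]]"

Let P = "the match is cancelled" (True), R = "the meeting has started" (True), Q = "the invoice is paid" (True), S = "the report is finished" (True).
In symbols: P and (((R -> not Q) and (not S and not R)) nor not S)

not Q = not True = False
R -> not Q = True -> False = False
not S = not True = False
not R = not True = False
not S and not R = False and False = False
(R -> not Q) and (not S and not R) = False and False = False
not S = not True = False
((R -> not Q) and (not S and not R)) nor not S = False nor False = True
P and (((R -> not Q) and (not S and not R)) nor not S) = True and True = True

True.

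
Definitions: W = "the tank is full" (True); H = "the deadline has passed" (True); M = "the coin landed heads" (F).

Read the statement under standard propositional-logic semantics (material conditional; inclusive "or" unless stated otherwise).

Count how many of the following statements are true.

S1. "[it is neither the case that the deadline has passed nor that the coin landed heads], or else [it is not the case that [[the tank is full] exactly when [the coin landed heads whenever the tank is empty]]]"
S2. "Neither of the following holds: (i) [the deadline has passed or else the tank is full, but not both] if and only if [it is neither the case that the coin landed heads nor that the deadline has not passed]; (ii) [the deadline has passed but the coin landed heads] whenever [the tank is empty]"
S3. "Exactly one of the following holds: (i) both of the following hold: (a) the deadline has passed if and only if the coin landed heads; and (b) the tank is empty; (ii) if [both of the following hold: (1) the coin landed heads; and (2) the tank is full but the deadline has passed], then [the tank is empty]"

1

S1: In symbols: (H nor M) | ~(W <-> (~W -> M))

H nor M = T nor F = F
~W = ~T = F
~W -> M = F -> F = T
W <-> (~W -> M) = T <-> T = T
~(W <-> (~W -> M)) = ~T = F
(H nor M) | ~(W <-> (~W -> M)) = F | F = F
Thus S1 is false.

S2: Formalization: ((H xor W) <-> (M nor ~H)) nor (~W -> (H & M))

H xor W = T xor T = F
~H = ~T = F
M nor ~H = F nor F = T
(H xor W) <-> (M nor ~H) = F <-> T = F
~W = ~T = F
H & M = T & F = F
~W -> (H & M) = F -> F = T
((H xor W) <-> (M nor ~H)) nor (~W -> (H & M)) = F nor T = F
Hence S2 is false.

S3: Formalization: ((H <-> M) & ~W) xor ((M & (W & H)) -> ~W)

H <-> M = T <-> F = F
~W = ~T = F
(H <-> M) & ~W = F & F = F
W & H = T & T = T
M & (W & H) = F & T = F
~W = ~T = F
(M & (W & H)) -> ~W = F -> F = T
((H <-> M) & ~W) xor ((M & (W & H)) -> ~W) = F xor T = T
Hence S3 is true.

True statements: 1.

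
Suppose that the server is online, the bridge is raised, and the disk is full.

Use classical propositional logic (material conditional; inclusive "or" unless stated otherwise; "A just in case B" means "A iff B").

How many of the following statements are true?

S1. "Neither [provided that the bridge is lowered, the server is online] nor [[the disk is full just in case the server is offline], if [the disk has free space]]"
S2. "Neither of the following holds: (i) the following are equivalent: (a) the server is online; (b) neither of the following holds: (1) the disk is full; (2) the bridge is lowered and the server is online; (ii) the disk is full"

0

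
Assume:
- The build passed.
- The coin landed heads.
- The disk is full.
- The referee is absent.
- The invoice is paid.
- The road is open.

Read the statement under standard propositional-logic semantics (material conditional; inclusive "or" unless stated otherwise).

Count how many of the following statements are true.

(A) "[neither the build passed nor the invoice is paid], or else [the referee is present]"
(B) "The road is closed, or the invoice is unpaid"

0

Let M = "the build passed" (True), P = "the invoice is paid" (True), L = "the referee is present" (False), Q = "the road is closed" (False).

(A): Parsed as (M nor P) or L

M nor P = True nor True = False
(M nor P) or L = False or False = False
Hence (A) is false.

(B): Parsed as Q or not P

not P = not True = False
Q or not P = False or False = False
Thus (B) is false.

0 of the 2 statements are true (none).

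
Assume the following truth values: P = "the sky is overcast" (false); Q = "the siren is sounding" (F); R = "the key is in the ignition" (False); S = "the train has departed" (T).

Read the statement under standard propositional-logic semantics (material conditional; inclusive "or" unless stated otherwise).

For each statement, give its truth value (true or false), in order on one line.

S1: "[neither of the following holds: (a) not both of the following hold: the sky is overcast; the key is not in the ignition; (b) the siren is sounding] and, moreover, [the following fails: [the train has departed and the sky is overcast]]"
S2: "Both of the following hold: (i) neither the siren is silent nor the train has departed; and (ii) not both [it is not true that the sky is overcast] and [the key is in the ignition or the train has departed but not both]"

S1: This is ((P nand ~R) nor Q) & ~(S & P).

~R = ~F = T
P nand ~R = F nand T = T
(P nand ~R) nor Q = T nor F = F
S & P = T & F = F
~(S & P) = ~F = T
((P nand ~R) nor Q) & ~(S & P) = F & T = F
So S1 is false.

S2: Parsed as (~Q nor S) & (~P nand (R xor S))

~Q = ~F = T
~Q nor S = T nor T = F
~P = ~F = T
R xor S = F xor T = T
~P nand (R xor S) = T nand T = F
(~Q nor S) & (~P nand (R xor S)) = F & F = F
So S2 is false.

S1 False, S2 False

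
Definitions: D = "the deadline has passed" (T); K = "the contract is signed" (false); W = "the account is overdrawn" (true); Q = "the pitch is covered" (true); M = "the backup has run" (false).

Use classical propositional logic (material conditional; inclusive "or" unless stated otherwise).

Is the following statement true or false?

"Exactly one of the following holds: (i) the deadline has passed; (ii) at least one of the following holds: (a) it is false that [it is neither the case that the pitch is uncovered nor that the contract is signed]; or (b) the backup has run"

This is D xor (~(~Q nor K) | M).

~Q = ~T = F
~Q nor K = F nor F = T
~(~Q nor K) = ~T = F
~(~Q nor K) | M = F | F = F
D xor (~(~Q nor K) | M) = T xor F = T

true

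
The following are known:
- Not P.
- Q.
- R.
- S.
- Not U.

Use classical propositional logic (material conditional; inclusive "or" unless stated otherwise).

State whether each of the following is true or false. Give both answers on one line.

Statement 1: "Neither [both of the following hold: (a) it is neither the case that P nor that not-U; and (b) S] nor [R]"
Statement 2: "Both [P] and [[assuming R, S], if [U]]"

Statement 1: This is ((P ↓ ¬U) ∧ S) ↓ R.

¬U = ¬F = T
P ↓ ¬U = F ↓ T = F
(P ↓ ¬U) ∧ S = F ∧ T = F
((P ↓ ¬U) ∧ S) ↓ R = F ↓ T = F
Thus Statement 1 is false.

Statement 2: This is P ∧ (U → (R → S)).

R → S = T → T = T
U → (R → S) = F → T = T
P ∧ (U → (R → S)) = F ∧ T = F
So Statement 2 is false.

Statement 1 F / Statement 2 F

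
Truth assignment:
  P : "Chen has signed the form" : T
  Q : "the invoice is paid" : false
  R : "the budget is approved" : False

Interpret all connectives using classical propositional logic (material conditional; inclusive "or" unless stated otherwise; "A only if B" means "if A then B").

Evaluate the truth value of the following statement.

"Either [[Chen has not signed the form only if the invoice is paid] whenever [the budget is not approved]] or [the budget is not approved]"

Values: R=False, P=True, Q=False.
In symbols: (not R -> (not P -> Q)) or not R

not R = not False = True
not P = not True = False
not P -> Q = False -> False = True
not R -> (not P -> Q) = True -> True = True
not R = not False = True
(not R -> (not P -> Q)) or not R = True or True = True

True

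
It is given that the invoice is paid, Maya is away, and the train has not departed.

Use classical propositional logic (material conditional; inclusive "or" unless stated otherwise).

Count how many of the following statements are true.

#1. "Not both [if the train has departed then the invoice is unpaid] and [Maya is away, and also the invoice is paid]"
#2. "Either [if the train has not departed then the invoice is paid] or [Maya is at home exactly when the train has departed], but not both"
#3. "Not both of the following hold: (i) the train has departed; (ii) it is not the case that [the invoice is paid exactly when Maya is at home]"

1

Let Q = "the train has departed" (F), L = "the invoice is paid" (T), R = "Maya is at home" (F).

#1: This is (Q -> ~L) nand (~R & L).

~L = ~T = F
Q -> ~L = F -> F = T
~R = ~F = T
~R & L = T & T = T
(Q -> ~L) nand (~R & L) = T nand T = F
Hence #1 is false.

#2: This is (~Q -> L) xor (R <-> Q).

~Q = ~F = T
~Q -> L = T -> T = T
R <-> Q = F <-> F = T
(~Q -> L) xor (R <-> Q) = T xor T = F
Hence #2 is false.

#3: In symbols: Q nand ~(L <-> R)

L <-> R = T <-> F = F
~(L <-> R) = ~F = T
Q nand ~(L <-> R) = F nand T = T
Thus #3 is true.

True statements: 1.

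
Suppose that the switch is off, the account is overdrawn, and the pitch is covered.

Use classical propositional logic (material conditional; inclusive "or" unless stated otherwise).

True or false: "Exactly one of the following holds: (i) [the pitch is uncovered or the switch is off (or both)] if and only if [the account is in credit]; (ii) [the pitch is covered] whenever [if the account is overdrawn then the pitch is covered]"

Let S = "the pitch is covered" (True), U = "the switch is on" (False), P = "the account is overdrawn" (True).
Parsed as ((not S or not U) iff not P) xor ((P -> S) -> S)

not S = not True = False
not U = not False = True
not S or not U = False or True = True
not P = not True = False
(not S or not U) iff not P = True iff False = False
P -> S = True -> True = True
(P -> S) -> S = True -> True = True
((not S or not U) iff not P) xor ((P -> S) -> S) = False xor True = True

True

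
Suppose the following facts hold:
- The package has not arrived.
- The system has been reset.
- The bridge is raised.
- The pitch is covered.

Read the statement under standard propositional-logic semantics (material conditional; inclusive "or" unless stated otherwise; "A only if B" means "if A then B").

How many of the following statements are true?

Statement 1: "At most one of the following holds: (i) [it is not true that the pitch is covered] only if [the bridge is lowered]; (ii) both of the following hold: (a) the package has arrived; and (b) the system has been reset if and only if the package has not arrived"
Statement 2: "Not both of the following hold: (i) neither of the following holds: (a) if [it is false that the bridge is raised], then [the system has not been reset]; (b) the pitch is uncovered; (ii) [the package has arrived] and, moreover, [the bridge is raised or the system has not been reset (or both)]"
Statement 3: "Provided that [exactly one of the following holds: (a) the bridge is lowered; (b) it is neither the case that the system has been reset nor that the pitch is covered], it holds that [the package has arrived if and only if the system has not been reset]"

Let S = "the pitch is covered" (T), R = "the bridge is raised" (T), P = "the package has arrived" (F), Q = "the system has been reset" (T).

Statement 1: In symbols: (~S -> ~R) nand (P & (Q <-> ~P))

~S = ~T = F
~R = ~T = F
~S -> ~R = F -> F = T
~P = ~F = T
Q <-> ~P = T <-> T = T
P & (Q <-> ~P) = F & T = F
(~S -> ~R) nand (P & (Q <-> ~P)) = T nand F = T
Thus Statement 1 is true.

Statement 2: This is ((~R -> ~Q) nor ~S) nand (P & (R | ~Q)).

~R = ~T = F
~Q = ~T = F
~R -> ~Q = F -> F = T
~S = ~T = F
(~R -> ~Q) nor ~S = T nor F = F
~Q = ~T = F
R | ~Q = T | F = T
P & (R | ~Q) = F & T = F
((~R -> ~Q) nor ~S) nand (P & (R | ~Q)) = F nand F = T
Hence Statement 2 is true.

Statement 3: Parsed as (~R xor (Q nor S)) -> (P <-> ~Q)

~R = ~T = F
Q nor S = T nor T = F
~R xor (Q nor S) = F xor F = F
~Q = ~T = F
P <-> ~Q = F <-> F = T
(~R xor (Q nor S)) -> (P <-> ~Q) = F -> T = T
So Statement 3 is true.

Count: 3.

3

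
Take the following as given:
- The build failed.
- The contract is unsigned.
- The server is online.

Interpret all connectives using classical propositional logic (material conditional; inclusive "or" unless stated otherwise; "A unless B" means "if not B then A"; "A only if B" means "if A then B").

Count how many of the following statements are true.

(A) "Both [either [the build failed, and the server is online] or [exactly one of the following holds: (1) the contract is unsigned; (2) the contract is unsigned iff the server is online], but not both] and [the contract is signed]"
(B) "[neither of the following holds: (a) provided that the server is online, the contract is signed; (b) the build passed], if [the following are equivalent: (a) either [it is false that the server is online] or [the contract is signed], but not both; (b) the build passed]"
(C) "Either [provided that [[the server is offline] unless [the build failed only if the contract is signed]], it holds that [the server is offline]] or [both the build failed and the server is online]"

Let P = "the build passed" (F), R = "the server is online" (T), Q = "the contract is signed" (F).

(A): Formalization: ((¬P ∧ R) ⊕ (¬Q ⊕ (¬Q ↔ R))) ∧ Q

¬P = ¬F = T
¬P ∧ R = T ∧ T = T
¬Q = ¬F = T
¬Q = ¬F = T
¬Q ↔ R = T ↔ T = T
¬Q ⊕ (¬Q ↔ R) = T ⊕ T = F
(¬P ∧ R) ⊕ (¬Q ⊕ (¬Q ↔ R)) = T ⊕ F = T
((¬P ∧ R) ⊕ (¬Q ⊕ (¬Q ↔ R))) ∧ Q = T ∧ F = F
Hence (A) is false.

(B): This is ((¬R ⊕ Q) ↔ P) → ((R → Q) ↓ P).

¬R = ¬T = F
¬R ⊕ Q = F ⊕ F = F
(¬R ⊕ Q) ↔ P = F ↔ F = T
R → Q = T → F = F
(R → Q) ↓ P = F ↓ F = T
((¬R ⊕ Q) ↔ P) → ((R → Q) ↓ P) = T → T = T
Hence (B) is true.

(C): Parsed as ((¬R ∨ (¬P → Q)) → ¬R) ∨ (¬P ∧ R)

¬R = ¬T = F
¬P = ¬F = T
¬P → Q = T → F = F
¬R ∨ (¬P → Q) = F ∨ F = F
¬R = ¬T = F
(¬R ∨ (¬P → Q)) → ¬R = F → F = T
¬P = ¬F = T
¬P ∧ R = T ∧ T = T
((¬R ∨ (¬P → Q)) → ¬R) ∨ (¬P ∧ R) = T ∨ T = T
Thus (C) is true.

2 of the 3 statements are true ((B), (C)).

2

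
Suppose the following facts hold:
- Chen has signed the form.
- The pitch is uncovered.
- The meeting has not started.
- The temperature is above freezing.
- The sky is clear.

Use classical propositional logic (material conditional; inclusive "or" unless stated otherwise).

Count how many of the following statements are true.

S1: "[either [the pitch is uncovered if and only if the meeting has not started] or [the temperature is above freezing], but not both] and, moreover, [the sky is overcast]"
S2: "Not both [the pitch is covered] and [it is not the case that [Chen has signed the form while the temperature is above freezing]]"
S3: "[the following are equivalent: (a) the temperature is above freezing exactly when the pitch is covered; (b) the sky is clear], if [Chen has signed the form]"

Let U = "the pitch is covered" (False), G = "the meeting has started" (False), S = "the temperature is below freezing" (False), R = "the sky is overcast" (False), N = "Chen has signed the form" (True).

S1: Parsed as ((not U iff not G) xor not S) and R

not U = not False = True
not G = not False = True
not U iff not G = True iff True = True
not S = not False = True
(not U iff not G) xor not S = True xor True = False
((not U iff not G) xor not S) and R = False and False = False
Hence S1 is false.

S2: Formalization: U nand not (N and not S)

not S = not False = True
N and not S = True and True = True
not (N and not S) = not True = False
U nand not (N and not S) = False nand False = True
Thus S2 is true.

S3: In symbols: N -> ((not S iff U) iff not R)

not S = not False = True
not S iff U = True iff False = False
not R = not False = True
(not S iff U) iff not R = False iff True = False
N -> ((not S iff U) iff not R) = True -> False = False
Thus S3 is false.

True statements: 1 (S2).

1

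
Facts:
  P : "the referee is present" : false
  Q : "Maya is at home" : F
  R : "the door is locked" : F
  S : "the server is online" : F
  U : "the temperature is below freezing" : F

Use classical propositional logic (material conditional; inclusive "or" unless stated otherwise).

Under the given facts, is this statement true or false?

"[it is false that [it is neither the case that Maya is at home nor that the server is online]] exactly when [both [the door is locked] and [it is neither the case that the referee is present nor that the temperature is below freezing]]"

true

Parsed as not (Q nor S) iff (R and (P nor U))

Q nor S = False nor False = True
not (Q nor S) = not True = False
P nor U = False nor False = True
R and (P nor U) = False and True = False
not (Q nor S) iff (R and (P nor U)) = False iff False = True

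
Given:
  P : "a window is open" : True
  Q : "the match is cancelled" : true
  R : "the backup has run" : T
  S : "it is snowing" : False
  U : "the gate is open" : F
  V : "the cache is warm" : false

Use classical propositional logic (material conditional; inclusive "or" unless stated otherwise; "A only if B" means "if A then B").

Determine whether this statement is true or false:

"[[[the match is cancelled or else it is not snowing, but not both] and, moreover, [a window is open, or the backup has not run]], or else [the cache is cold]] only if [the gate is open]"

In symbols: (((Q xor ~S) & (P | ~R)) | ~V) -> U

~S = ~F = T
Q xor ~S = T xor T = F
~R = ~T = F
P | ~R = T | F = T
(Q xor ~S) & (P | ~R) = F & T = F
~V = ~F = T
((Q xor ~S) & (P | ~R)) | ~V = F | T = T
(((Q xor ~S) & (P | ~R)) | ~V) -> U = T -> F = F

False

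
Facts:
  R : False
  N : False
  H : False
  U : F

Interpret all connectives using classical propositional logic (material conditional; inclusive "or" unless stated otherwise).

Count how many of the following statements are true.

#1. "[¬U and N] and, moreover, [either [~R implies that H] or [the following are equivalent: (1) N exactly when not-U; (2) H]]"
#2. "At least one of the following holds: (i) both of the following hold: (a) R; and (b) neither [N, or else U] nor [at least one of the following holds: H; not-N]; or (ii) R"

#1: Parsed as (~U & N) & ((~R -> H) | ((N <-> ~U) <-> H))

~U = ~F = T
~U & N = T & F = F
~R = ~F = T
~R -> H = T -> F = F
~U = ~F = T
N <-> ~U = F <-> T = F
(N <-> ~U) <-> H = F <-> F = T
(~R -> H) | ((N <-> ~U) <-> H) = F | T = T
(~U & N) & ((~R -> H) | ((N <-> ~U) <-> H)) = F & T = F
Thus #1 is false.

#2: In symbols: (R & ((N | U) nor (H | ~N))) | R

N | U = F | F = F
~N = ~F = T
H | ~N = F | T = T
(N | U) nor (H | ~N) = F nor T = F
R & ((N | U) nor (H | ~N)) = F & F = F
(R & ((N | U) nor (H | ~N))) | R = F | F = F
Hence #2 is false.

0 of the 2 statements are true (none).

0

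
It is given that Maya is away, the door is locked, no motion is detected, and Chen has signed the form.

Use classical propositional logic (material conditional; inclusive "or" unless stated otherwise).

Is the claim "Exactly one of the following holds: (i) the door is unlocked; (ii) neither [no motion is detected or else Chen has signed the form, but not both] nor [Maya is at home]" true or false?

Let Q = "the door is locked" (True), R = "motion is detected" (False), S = "Chen has signed the form" (True), P = "Maya is at home" (False).
Parsed as not Q xor ((not R xor S) nor P)

not Q = not True = False
not R = not False = True
not R xor S = True xor True = False
(not R xor S) nor P = False nor False = True
not Q xor ((not R xor S) nor P) = False xor True = True

True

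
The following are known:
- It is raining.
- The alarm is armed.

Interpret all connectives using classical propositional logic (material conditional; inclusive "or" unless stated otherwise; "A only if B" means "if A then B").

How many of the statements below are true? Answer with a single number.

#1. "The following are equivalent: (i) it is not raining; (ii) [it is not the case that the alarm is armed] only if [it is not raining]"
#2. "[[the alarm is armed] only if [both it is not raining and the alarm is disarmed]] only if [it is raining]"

Let P = "it is raining" (True), Q = "the alarm is armed" (True).

#1: Formalization: not P iff (not Q -> not P)

not P = not True = False
not Q = not True = False
not P = not True = False
not Q -> not P = False -> False = True
not P iff (not Q -> not P) = False iff True = False
Thus #1 is false.

#2: Parsed as (Q -> (not P and not Q)) -> P

not P = not True = False
not Q = not True = False
not P and not Q = False and False = False
Q -> (not P and not Q) = True -> False = False
(Q -> (not P and not Q)) -> P = False -> True = True
So #2 is true.

1 of the 2 statements is true (#2).

1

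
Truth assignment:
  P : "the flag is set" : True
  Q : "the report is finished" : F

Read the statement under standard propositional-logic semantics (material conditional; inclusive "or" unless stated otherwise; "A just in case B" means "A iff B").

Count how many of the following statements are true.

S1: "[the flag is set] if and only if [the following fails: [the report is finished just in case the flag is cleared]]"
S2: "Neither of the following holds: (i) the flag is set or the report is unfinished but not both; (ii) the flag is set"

0

S1: Formalization: P <-> ~(Q <-> ~P)

~P = ~T = F
Q <-> ~P = F <-> F = T
~(Q <-> ~P) = ~T = F
P <-> ~(Q <-> ~P) = T <-> F = F
Hence S1 is false.

S2: Formalization: (P xor ~Q) nor P

~Q = ~F = T
P xor ~Q = T xor T = F
(P xor ~Q) nor P = F nor T = F
Thus S2 is false.

Count: 0.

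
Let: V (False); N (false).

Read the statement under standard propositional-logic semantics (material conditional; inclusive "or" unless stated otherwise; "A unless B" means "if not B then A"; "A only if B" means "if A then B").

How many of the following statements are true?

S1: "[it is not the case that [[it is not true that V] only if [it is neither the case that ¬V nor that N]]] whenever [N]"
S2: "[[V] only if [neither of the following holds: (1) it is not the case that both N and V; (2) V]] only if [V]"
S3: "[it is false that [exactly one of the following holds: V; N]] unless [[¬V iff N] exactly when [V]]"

2

S1: Formalization: N → ¬(¬V → (¬V ↓ N))

¬V = ¬F = T
¬V = ¬F = T
¬V ↓ N = T ↓ F = F
¬V → (¬V ↓ N) = T → F = F
¬(¬V → (¬V ↓ N)) = ¬F = T
N → ¬(¬V → (¬V ↓ N)) = F → T = T
So S1 is true.

S2: In symbols: (V → ((N ↑ V) ↓ V)) → V

N ↑ V = F ↑ F = T
(N ↑ V) ↓ V = T ↓ F = F
V → ((N ↑ V) ↓ V) = F → F = T
(V → ((N ↑ V) ↓ V)) → V = T → F = F
Hence S2 is false.

S3: Formalization: ¬(V ⊕ N) ∨ ((¬V ↔ N) ↔ V)

V ⊕ N = F ⊕ F = F
¬(V ⊕ N) = ¬F = T
¬V = ¬F = T
¬V ↔ N = T ↔ F = F
(¬V ↔ N) ↔ V = F ↔ F = T
¬(V ⊕ N) ∨ ((¬V ↔ N) ↔ V) = T ∨ T = T
So S3 is true.

True statements: 2 (S1, S3).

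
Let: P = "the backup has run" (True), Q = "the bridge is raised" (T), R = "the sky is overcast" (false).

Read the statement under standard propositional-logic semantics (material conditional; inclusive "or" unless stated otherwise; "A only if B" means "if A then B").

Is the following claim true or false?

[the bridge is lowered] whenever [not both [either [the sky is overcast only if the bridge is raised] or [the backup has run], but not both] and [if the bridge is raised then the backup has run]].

false

Formalization: (((R -> Q) xor P) nand (Q -> P)) -> not Q

R -> Q = False -> True = True
(R -> Q) xor P = True xor True = False
Q -> P = True -> True = True
((R -> Q) xor P) nand (Q -> P) = False nand True = True
not Q = not True = False
(((R -> Q) xor P) nand (Q -> P)) -> not Q = True -> False = False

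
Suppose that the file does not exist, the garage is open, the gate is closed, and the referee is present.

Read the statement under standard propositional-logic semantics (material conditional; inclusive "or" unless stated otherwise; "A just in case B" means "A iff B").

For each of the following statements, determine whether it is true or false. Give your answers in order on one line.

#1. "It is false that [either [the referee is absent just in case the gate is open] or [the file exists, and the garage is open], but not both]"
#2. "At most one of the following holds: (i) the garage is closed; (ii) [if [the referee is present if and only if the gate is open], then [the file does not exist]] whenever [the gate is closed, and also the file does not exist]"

Let V = "the referee is present" (T), H = "the gate is open" (F), N = "the file exists" (F), M = "the garage is closed" (F).

#1: In symbols: ¬((¬V ↔ H) ⊕ (N ∧ ¬M))

¬V = ¬T = F
¬V ↔ H = F ↔ F = T
¬M = ¬F = T
N ∧ ¬M = F ∧ T = F
(¬V ↔ H) ⊕ (N ∧ ¬M) = T ⊕ F = T
¬((¬V ↔ H) ⊕ (N ∧ ¬M)) = ¬T = F
So #1 is false.

#2: In symbols: M ↑ ((¬H ∧ ¬N) → ((V ↔ H) → ¬N))

¬H = ¬F = T
¬N = ¬F = T
¬H ∧ ¬N = T ∧ T = T
V ↔ H = T ↔ F = F
¬N = ¬F = T
(V ↔ H) → ¬N = F → T = T
(¬H ∧ ¬N) → ((V ↔ H) → ¬N) = T → T = T
M ↑ ((¬H ∧ ¬N) → ((V ↔ H) → ¬N)) = F ↑ T = T
Hence #2 is true.

#1 False / #2 True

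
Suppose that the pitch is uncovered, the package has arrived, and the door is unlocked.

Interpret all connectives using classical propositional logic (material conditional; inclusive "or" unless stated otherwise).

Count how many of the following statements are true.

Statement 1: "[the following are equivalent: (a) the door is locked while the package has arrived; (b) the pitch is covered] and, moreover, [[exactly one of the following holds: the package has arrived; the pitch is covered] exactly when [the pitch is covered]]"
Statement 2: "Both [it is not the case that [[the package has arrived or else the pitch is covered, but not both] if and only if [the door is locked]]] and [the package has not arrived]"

Let U = "the door is locked" (False), R = "the package has arrived" (True), Q = "the pitch is covered" (False).

Statement 1: Parsed as ((U and R) iff Q) and ((R xor Q) iff Q)

U and R = False and True = False
(U and R) iff Q = False iff False = True
R xor Q = True xor False = True
(R xor Q) iff Q = True iff False = False
((U and R) iff Q) and ((R xor Q) iff Q) = True and False = False
Hence Statement 1 is false.

Statement 2: Formalization: not ((R xor Q) iff U) and not R

R xor Q = True xor False = True
(R xor Q) iff U = True iff False = False
not ((R xor Q) iff U) = not False = True
not R = not True = False
not ((R xor Q) iff U) and not R = True and False = False
Hence Statement 2 is false.

True statements: 0 (none).

0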